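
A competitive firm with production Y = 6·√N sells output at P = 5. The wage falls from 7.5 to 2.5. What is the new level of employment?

N* = 36

From P·MP_N = w with MP_N = 3·N^(-1/2), the labor demand is N(w) = (15/w)^(2).
At w = 7.5: N = 4. At w = 2.5: N = 36.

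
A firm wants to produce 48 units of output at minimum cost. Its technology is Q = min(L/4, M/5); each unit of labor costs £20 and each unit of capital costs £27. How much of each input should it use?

L* = 192, M* = 240

With a fixed-proportions technology, the cost-minimizing bundle uses no slack in either input: L/4 = M/5 = Q.
So L = 4·48 = 192 and M = 5·48 = 240.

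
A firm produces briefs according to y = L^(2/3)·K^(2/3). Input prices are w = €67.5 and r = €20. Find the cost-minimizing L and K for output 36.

Cost minimization requires the marginal rate of technical substitution to equal the input-price ratio: MP_L/MP_K = w/r.
Here MP_L/MP_K = (2/3)·(K/L)/(2/3) = (K/L). Setting this equal to 67.5/20 = 3.375 gives K = 3.375L.
Substituting into y = 36: L^(2/3)·(3.375L)^(2/3) = 36.
Solving, L = 8 and K = 27.

L* = 8, K* = 27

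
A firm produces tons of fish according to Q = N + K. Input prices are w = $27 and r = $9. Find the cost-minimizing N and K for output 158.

N* = 0, K* = 158

The inputs are perfect substitutes, so the firm uses whichever has the lower cost per unit of output.
Cost per unit of output via N is 27; via K it is 9. K is cheaper.
Producing Q = 158 with K alone: N = 0, K = 158.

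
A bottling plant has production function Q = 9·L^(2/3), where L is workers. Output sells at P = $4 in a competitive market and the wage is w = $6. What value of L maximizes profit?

MP_L = (2/3)·9·L^(-1/3) = 6·L^(-1/3).
Profit maximization for a price taker requires P·MP_L = w: 4·6·L^(-1/3) = 6.
So L^(-1/3) = 0.25, which gives L = 64.

L* = 64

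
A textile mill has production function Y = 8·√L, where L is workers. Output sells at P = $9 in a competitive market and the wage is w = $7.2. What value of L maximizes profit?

MP_L = (1/2)·8·L^(-1/2) = 4·L^(-1/2).
Profit maximization for a price taker requires P·MP_L = w: 9·4·L^(-1/2) = 7.2.
So L^(-1/2) = 0.2, which gives L = 25.

L* = 25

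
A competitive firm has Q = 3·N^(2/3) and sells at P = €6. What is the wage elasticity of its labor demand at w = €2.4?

MP_N = (2/3)·3·N^(-1/3), so P·MP_N = w gives 12·N^(-1/3) = w.
Solving, N(w) = (12/w)^(3). This is a constant-elasticity form: N ∝ w^(−3), so ε = −3.

ε = -3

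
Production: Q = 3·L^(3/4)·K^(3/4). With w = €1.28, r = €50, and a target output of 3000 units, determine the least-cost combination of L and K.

Cost minimization requires the marginal rate of technical substitution to equal the input-price ratio: MP_L/MP_K = w/r.
Here MP_L/MP_K = (3/4)·(K/L)/(3/4) = (K/L). Setting this equal to 1.28/50 = 0.0256 gives K = 0.0256L.
Substituting into Q = 3000: 3·L^(3/4)·(0.0256L)^(3/4) = 3000.
Solving, L = 625 and K = 16.

L* = 625, K* = 16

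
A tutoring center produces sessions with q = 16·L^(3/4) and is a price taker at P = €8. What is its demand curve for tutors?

L(w) = (96/w)^(4)

MP_L = (3/4)·16·L^(-1/4) = 12·L^(-1/4).
Setting P·MP_L = w: 96·L^(-1/4) = w.
Solving for L: L^(-1/4) = w/96, so L = (96/w)^(4).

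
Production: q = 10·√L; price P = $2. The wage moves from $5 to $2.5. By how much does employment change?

From P·MP_L = w with MP_L = 5·L^(-1/2), the labor demand is L(w) = (10/w)^(2).
At w = 5: L = 4. At w = 2.5: L = 16.
ΔL = 16 − 4 = 12.

ΔL = 12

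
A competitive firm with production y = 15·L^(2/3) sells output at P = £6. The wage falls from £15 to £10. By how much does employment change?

ΔL = 152

From P·MP_L = w with MP_L = 10·L^(-1/3), the labor demand is L(w) = (60/w)^(3).
At w = 15: L = 64. At w = 10: L = 216.
ΔL = 216 − 64 = 152.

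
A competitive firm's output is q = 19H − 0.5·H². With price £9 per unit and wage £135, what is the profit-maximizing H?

H* = 4

The marginal product of H is MP_H = 19 − H.
A price-taking firm hires until the value of the marginal product equals the wage: P·MP_H = w, so 9·(19 − H) = 135.
Then 19 − H = 15, giving H = 4.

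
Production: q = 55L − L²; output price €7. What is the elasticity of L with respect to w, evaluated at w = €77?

ε = -0.25

From P·MP_L = w with MP_L = 55 − 2L, labor demand is L(w) = (55 − w/7)/2.
dL/dw = −1/(14) = -1/14.
At w = 77, L = 22, so ε = (dL/dw)·(w/L) = (-1/14)·(77/22) = -0.25.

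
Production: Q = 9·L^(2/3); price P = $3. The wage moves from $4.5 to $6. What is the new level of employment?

L* = 27

From P·MP_L = w with MP_L = 6·L^(-1/3), the labor demand is L(w) = (18/w)^(3).
At w = 4.5: L = 64. At w = 6: L = 27.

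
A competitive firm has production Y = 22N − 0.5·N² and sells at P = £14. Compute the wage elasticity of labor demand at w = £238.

ε = -3.4

From P·MP_N = w with MP_N = 22 − N, labor demand is N(w) = 22 − w/14.
dN/dw = −1/(14) = -1/14.
At w = 238, N = 5, so ε = (dN/dw)·(w/N) = (-1/14)·(238/5) = -3.4.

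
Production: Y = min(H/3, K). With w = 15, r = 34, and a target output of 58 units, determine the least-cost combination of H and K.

With a fixed-proportions technology, the cost-minimizing bundle uses no slack in either input: H/3 = K = Y.
So H = 3·58 = 174 and K = 58.

H* = 174, K* = 58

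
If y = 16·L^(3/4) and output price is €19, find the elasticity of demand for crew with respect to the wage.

ε = -4

MP_L = (3/4)·16·L^(-1/4), so P·MP_L = w gives 228·L^(-1/4) = w.
Solving, L(w) = (228/w)^(4). This is a constant-elasticity form: L ∝ w^(−4), so ε = −4.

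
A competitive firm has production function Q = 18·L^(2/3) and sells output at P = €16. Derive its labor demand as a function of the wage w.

MP_L = (2/3)·18·L^(-1/3) = 12·L^(-1/3).
Setting P·MP_L = w: 192·L^(-1/3) = w.
Solving for L: L^(-1/3) = w/192, so L = (192/w)^(3).

L(w) = 7077888/w³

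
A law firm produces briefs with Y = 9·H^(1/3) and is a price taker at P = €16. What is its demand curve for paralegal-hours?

H(w) = (48/w)^(3/2)

MP_H = (1/3)·9·H^(-2/3) = 3·H^(-2/3).
Setting P·MP_H = w: 48·H^(-2/3) = w.
Solving for H: H^(-2/3) = w/48, so H = (48/w)^(3/2).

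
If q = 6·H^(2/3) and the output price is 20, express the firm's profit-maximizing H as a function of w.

H(w) = 512000/w³

MP_H = (2/3)·6·H^(-1/3) = 4·H^(-1/3).
Setting P·MP_H = w: 80·H^(-1/3) = w.
Solving for H: H^(-1/3) = w/80, so H = (80/w)^(3).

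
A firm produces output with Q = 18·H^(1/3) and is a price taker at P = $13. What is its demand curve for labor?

H(w) = (78/w)^(3/2)

MP_H = (1/3)·18·H^(-2/3) = 6·H^(-2/3).
Setting P·MP_H = w: 78·H^(-2/3) = w.
Solving for H: H^(-2/3) = w/78, so H = (78/w)^(3/2).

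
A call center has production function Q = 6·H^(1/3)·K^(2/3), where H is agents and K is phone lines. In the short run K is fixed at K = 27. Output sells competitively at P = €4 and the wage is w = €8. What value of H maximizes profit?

H* = 27

With K = 27, MP_H = (1/3)·6·H^(-2/3)·27^(2/3) = 18·H^(-2/3).
Profit maximization for a price taker requires P·MP_H = w: 4·18·H^(-2/3) = 8.
So H^(-2/3) = 1/9, which gives H = 27.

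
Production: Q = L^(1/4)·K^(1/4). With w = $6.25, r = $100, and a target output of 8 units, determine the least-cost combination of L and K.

L* = 256, K* = 16

Cost minimization requires the marginal rate of technical substitution to equal the input-price ratio: MP_L/MP_K = w/r.
Here MP_L/MP_K = (1/4)·(K/L)/(1/4) = (K/L). Setting this equal to 6.25/100 = 0.0625 gives K = 0.0625L.
Substituting into Q = 8: L^(1/4)·(0.0625L)^(1/4) = 8.
Solving, L = 256 and K = 16.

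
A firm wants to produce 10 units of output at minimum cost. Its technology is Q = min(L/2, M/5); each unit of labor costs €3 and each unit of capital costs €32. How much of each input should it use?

L* = 20, M* = 50

With a fixed-proportions technology, the cost-minimizing bundle uses no slack in either input: L/2 = M/5 = Q.
So L = 2·10 = 20 and M = 5·10 = 50.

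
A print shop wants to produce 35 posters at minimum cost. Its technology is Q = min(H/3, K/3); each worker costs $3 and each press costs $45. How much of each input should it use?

With a fixed-proportions technology, the cost-minimizing bundle uses no slack in either input: H/3 = K/3 = Q.
So H = 3·35 = 105 and K = 3·35 = 105.

H* = 105, K* = 105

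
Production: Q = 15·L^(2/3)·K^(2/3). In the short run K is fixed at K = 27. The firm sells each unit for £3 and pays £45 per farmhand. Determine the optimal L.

L* = 216

With K = 27, MP_L = (2/3)·15·L^(-1/3)·27^(2/3) = 90·L^(-1/3).
Profit maximization for a price taker requires P·MP_L = w: 3·90·L^(-1/3) = 45.
So L^(-1/3) = 1/6, which gives L = 216.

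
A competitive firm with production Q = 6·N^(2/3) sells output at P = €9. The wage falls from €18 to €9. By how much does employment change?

ΔN = 56

From P·MP_N = w with MP_N = 4·N^(-1/3), the labor demand is N(w) = (36/w)^(3).
At w = 18: N = 8. At w = 9: N = 64.
ΔN = 64 − 8 = 56.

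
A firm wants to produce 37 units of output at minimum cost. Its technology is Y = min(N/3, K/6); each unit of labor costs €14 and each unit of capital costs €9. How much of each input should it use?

With a fixed-proportions technology, the cost-minimizing bundle uses no slack in either input: N/3 = K/6 = Y.
So N = 3·37 = 111 and K = 6·37 = 222.

N* = 111, K* = 222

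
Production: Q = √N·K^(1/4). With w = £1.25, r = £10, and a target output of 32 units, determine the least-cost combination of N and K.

N* = 256, K* = 16

Cost minimization requires the marginal rate of technical substitution to equal the input-price ratio: MP_N/MP_K = w/r.
Here MP_N/MP_K = (1/2)·(K/N)/(1/4) = 2·(K/N). Setting this equal to 1.25/10 = 0.125 gives K = 0.0625N.
Substituting into Q = 32: N^(1/2)·(0.0625N)^(1/4) = 32.
Solving, N = 256 and K = 16.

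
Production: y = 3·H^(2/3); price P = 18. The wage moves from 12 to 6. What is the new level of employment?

H* = 216

From P·MP_H = w with MP_H = 2·H^(-1/3), the labor demand is H(w) = (36/w)^(3).
At w = 12: H = 27. At w = 6: H = 216.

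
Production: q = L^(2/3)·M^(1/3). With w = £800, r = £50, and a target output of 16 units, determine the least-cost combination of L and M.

L* = 8, M* = 64

Cost minimization requires the marginal rate of technical substitution to equal the input-price ratio: MP_L/MP_M = w/r.
Here MP_L/MP_M = (2/3)·(M/L)/(1/3) = 2·(M/L). Setting this equal to 800/50 = 16 gives M = 8L.
Substituting into q = 16: L^(2/3)·(8L)^(1/3) = 16.
Solving, L = 8 and M = 64.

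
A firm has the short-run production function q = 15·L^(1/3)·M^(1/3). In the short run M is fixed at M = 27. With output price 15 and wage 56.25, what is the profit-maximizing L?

With M = 27, MP_L = (1/3)·15·L^(-2/3)·27^(1/3) = 15·L^(-2/3).
Profit maximization for a price taker requires P·MP_L = w: 15·15·L^(-2/3) = 56.25.
So L^(-2/3) = 0.25, which gives L = 8.

L* = 8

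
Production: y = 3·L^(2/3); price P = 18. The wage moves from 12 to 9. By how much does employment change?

From P·MP_L = w with MP_L = 2·L^(-1/3), the labor demand is L(w) = (36/w)^(3).
At w = 12: L = 27. At w = 9: L = 64.
ΔL = 64 − 27 = 37.

ΔL = 37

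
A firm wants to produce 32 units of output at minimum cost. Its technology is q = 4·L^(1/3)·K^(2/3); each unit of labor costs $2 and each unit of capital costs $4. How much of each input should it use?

L* = 8, K* = 8

Cost minimization requires the marginal rate of technical substitution to equal the input-price ratio: MP_L/MP_K = w/r.
Here MP_L/MP_K = (1/3)·(K/L)/(2/3) = 0.5·(K/L). Setting this equal to 2/4 = 0.5 gives K = L.
Substituting into q = 32: 4·L^(1/3)·(L)^(2/3) = 32.
Solving, L = 8 and K = 8.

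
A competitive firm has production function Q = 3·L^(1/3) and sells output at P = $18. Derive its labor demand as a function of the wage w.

MP_L = (1/3)·3·L^(-2/3) = L^(-2/3).
Setting P·MP_L = w: 18·L^(-2/3) = w.
Solving for L: L^(-2/3) = w/18, so L = (18/w)^(3/2).

L(w) = (18/w)^(3/2)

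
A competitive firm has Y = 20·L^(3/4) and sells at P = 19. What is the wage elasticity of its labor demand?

MP_L = (3/4)·20·L^(-1/4), so P·MP_L = w gives 285·L^(-1/4) = w.
Solving, L(w) = (285/w)^(4). This is a constant-elasticity form: L ∝ w^(−4), so ε = −4.

ε = -4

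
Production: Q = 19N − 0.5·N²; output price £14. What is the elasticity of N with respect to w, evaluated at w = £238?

ε = -8.5

From P·MP_N = w with MP_N = 19 − N, labor demand is N(w) = 19 − w/14.
dN/dw = −1/(14) = -1/14.
At w = 238, N = 2, so ε = (dN/dw)·(w/N) = (-1/14)·(238/2) = -8.5.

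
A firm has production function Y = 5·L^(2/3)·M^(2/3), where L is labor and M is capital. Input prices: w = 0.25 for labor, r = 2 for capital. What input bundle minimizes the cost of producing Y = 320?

L* = 64, M* = 8

Cost minimization requires the marginal rate of technical substitution to equal the input-price ratio: MP_L/MP_M = w/r.
Here MP_L/MP_M = (2/3)·(M/L)/(2/3) = (M/L). Setting this equal to 0.25/2 = 0.125 gives M = 0.125L.
Substituting into Y = 320: 5·L^(2/3)·(0.125L)^(2/3) = 320.
Solving, L = 64 and M = 8.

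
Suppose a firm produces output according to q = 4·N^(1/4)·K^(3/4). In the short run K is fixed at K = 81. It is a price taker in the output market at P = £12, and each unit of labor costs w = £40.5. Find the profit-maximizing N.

With K = 81, MP_N = (1/4)·4·N^(-3/4)·81^(3/4) = 27·N^(-3/4).
Profit maximization for a price taker requires P·MP_N = w: 12·27·N^(-3/4) = 40.5.
So N^(-3/4) = 0.125, which gives N = 16.

N* = 16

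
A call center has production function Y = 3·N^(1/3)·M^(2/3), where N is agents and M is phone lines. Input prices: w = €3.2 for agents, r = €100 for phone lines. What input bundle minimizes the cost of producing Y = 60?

Cost minimization requires the marginal rate of technical substitution to equal the input-price ratio: MP_N/MP_M = w/r.
Here MP_N/MP_M = (1/3)·(M/N)/(2/3) = 0.5·(M/N). Setting this equal to 3.2/100 = 0.032 gives M = 0.064N.
Substituting into Y = 60: 3·N^(1/3)·(0.064N)^(2/3) = 60.
Solving, N = 125 and M = 8.

N* = 125, M* = 8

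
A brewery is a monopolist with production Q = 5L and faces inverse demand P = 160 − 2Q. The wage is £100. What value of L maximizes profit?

L* = 7

Marginal revenue from the inverse demand is MR = 160 − 4Q.
The marginal product is MP_L = 5.
A monopolist hires until marginal revenue product equals the wage: MR·MP_L = w.
(160 − 20L)·5 = 100, so L = 7.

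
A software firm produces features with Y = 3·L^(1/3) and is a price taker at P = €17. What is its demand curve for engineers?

MP_L = (1/3)·3·L^(-2/3) = L^(-2/3).
Setting P·MP_L = w: 17·L^(-2/3) = w.
Solving for L: L^(-2/3) = w/17, so L = (17/w)^(3/2).

L(w) = (17/w)^(3/2)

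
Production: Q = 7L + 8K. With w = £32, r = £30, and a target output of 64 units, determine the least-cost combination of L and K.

The inputs are perfect substitutes, so the firm uses whichever has the lower cost per unit of output.
Cost per unit of output via L is w/7 = 32/7; via K it is r/8 = 3.75. K is cheaper.
Producing Q = 64 with K alone: L = 0, K = 8.

L* = 0, K* = 8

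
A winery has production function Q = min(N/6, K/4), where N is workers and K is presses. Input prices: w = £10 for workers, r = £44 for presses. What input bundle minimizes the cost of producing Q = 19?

With a fixed-proportions technology, the cost-minimizing bundle uses no slack in either input: N/6 = K/4 = Q.
So N = 6·19 = 114 and K = 4·19 = 76.

N* = 114, K* = 76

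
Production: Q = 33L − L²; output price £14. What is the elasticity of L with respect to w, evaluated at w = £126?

ε = -0.375

From P·MP_L = w with MP_L = 33 − 2L, labor demand is L(w) = (33 − w/14)/2.
dL/dw = −1/(28) = -1/28.
At w = 126, L = 12, so ε = (dL/dw)·(w/L) = (-1/28)·(126/12) = -0.375.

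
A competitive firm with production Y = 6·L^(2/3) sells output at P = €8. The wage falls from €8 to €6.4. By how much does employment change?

From P·MP_L = w with MP_L = 4·L^(-1/3), the labor demand is L(w) = (32/w)^(3).
At w = 8: L = 64. At w = 6.4: L = 125.
ΔL = 125 − 64 = 61.

ΔL = 61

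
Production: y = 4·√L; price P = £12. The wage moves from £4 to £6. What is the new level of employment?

L* = 16

From P·MP_L = w with MP_L = 2·L^(-1/2), the labor demand is L(w) = (24/w)^(2).
At w = 4: L = 36. At w = 6: L = 16.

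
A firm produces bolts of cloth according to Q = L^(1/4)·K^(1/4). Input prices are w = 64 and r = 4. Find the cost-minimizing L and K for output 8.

Cost minimization requires the marginal rate of technical substitution to equal the input-price ratio: MP_L/MP_K = w/r.
Here MP_L/MP_K = (1/4)·(K/L)/(1/4) = (K/L). Setting this equal to 64/4 = 16 gives K = 16L.
Substituting into Q = 8: L^(1/4)·(16L)^(1/4) = 8.
Solving, L = 16 and K = 256.

L* = 16, K* = 256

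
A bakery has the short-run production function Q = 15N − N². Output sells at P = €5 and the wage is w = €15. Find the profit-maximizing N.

N* = 6

The marginal product of N is MP_N = 15 − 2N.
A price-taking firm hires until the value of the marginal product equals the wage: P·MP_N = w, so 5·(15 − 2N) = 15.
Then 15 − 2N = 3, giving N = 6.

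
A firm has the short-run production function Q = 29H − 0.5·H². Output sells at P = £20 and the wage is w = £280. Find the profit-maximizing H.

The marginal product of H is MP_H = 29 − H.
A price-taking firm hires until the value of the marginal product equals the wage: P·MP_H = w, so 20·(29 − H) = 280.
Then 29 − H = 14, giving H = 15.

H* = 15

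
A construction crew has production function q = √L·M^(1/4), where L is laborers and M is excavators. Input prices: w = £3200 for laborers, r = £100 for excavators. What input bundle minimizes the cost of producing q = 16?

L* = 16, M* = 256

Cost minimization requires the marginal rate of technical substitution to equal the input-price ratio: MP_L/MP_M = w/r.
Here MP_L/MP_M = (1/2)·(M/L)/(1/4) = 2·(M/L). Setting this equal to 3200/100 = 32 gives M = 16L.
Substituting into q = 16: L^(1/2)·(16L)^(1/4) = 16.
Solving, L = 16 and M = 256.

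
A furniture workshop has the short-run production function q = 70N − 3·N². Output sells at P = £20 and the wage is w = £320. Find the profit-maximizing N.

The marginal product of N is MP_N = 70 − 6N.
A price-taking firm hires until the value of the marginal product equals the wage: P·MP_N = w, so 20·(70 − 6N) = 320.
Then 70 − 6N = 16, giving N = 9.

N* = 9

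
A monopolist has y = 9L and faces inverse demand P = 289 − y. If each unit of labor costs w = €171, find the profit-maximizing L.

Marginal revenue from the inverse demand is MR = 289 − 2y.
The marginal product is MP_L = 9.
A monopolist hires until marginal revenue product equals the wage: MR·MP_L = w.
(289 − 18L)·9 = 171, so L = 15.

L* = 15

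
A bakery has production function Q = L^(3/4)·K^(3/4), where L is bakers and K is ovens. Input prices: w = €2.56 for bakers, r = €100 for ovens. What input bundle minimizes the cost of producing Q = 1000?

L* = 625, K* = 16

Cost minimization requires the marginal rate of technical substitution to equal the input-price ratio: MP_L/MP_K = w/r.
Here MP_L/MP_K = (3/4)·(K/L)/(3/4) = (K/L). Setting this equal to 2.56/100 = 0.0256 gives K = 0.0256L.
Substituting into Q = 1000: L^(3/4)·(0.0256L)^(3/4) = 1000.
Solving, L = 625 and K = 16.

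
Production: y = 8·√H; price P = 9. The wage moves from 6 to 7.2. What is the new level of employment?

From P·MP_H = w with MP_H = 4·H^(-1/2), the labor demand is H(w) = (36/w)^(2).
At w = 6: H = 36. At w = 7.2: H = 25.

H* = 25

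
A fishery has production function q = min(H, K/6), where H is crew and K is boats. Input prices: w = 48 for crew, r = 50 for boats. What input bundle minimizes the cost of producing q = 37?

H* = 37, K* = 222

With a fixed-proportions technology, the cost-minimizing bundle uses no slack in either input: H = K/6 = q.
So H = 37 and K = 6·37 = 222.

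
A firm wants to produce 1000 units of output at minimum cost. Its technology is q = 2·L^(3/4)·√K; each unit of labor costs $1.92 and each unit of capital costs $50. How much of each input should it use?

Cost minimization requires the marginal rate of technical substitution to equal the input-price ratio: MP_L/MP_K = w/r.
Here MP_L/MP_K = (3/4)·(K/L)/(1/2) = 1.5·(K/L). Setting this equal to 1.92/50 = 0.0384 gives K = 0.0256L.
Substituting into q = 1000: 2·L^(3/4)·(0.0256L)^(1/2) = 1000.
Solving, L = 625 and K = 16.

L* = 625, K* = 16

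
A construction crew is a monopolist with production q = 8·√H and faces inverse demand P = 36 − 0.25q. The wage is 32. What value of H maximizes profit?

H* = 9

Marginal revenue from the inverse demand is MR = 36 − 0.5q.
The marginal product is MP_H = 4·H^(-1/2).
A monopolist hires until marginal revenue product equals the wage: MR·MP_H = w.
At H, q = 8·√H. Substituting and solving: (36 − 4·√H)·4·H^(-1/2) = 32 gives H = 9.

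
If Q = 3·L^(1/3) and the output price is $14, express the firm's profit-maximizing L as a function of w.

L(w) = (14/w)^(3/2)

MP_L = (1/3)·3·L^(-2/3) = L^(-2/3).
Setting P·MP_L = w: 14·L^(-2/3) = w.
Solving for L: L^(-2/3) = w/14, so L = (14/w)^(3/2).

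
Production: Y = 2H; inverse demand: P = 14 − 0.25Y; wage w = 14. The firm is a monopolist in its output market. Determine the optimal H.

Marginal revenue from the inverse demand is MR = 14 − 0.5Y.
The marginal product is MP_H = 2.
A monopolist hires until marginal revenue product equals the wage: MR·MP_H = w.
(14 − H)·2 = 14, so H = 7.

H* = 7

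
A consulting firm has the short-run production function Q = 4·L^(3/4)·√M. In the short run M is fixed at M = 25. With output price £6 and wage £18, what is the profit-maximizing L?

L* = 625

With M = 25, MP_L = (3/4)·4·L^(-1/4)·25^(1/2) = 15·L^(-1/4).
Profit maximization for a price taker requires P·MP_L = w: 6·15·L^(-1/4) = 18.
So L^(-1/4) = 0.2, which gives L = 625.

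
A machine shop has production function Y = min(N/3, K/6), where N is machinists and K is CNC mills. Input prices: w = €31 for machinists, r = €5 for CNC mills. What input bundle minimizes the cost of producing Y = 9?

N* = 27, K* = 54

With a fixed-proportions technology, the cost-minimizing bundle uses no slack in either input: N/3 = K/6 = Y.
So N = 3·9 = 27 and K = 6·9 = 54.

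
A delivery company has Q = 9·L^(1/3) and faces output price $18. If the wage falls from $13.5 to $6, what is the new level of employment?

L* = 27

From P·MP_L = w with MP_L = 3·L^(-2/3), the labor demand is L(w) = (54/w)^(3/2).
At w = 13.5: L = 8. At w = 6: L = 27.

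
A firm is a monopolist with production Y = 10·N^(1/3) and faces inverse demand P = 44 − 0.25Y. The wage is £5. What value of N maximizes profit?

N* = 64

Marginal revenue from the inverse demand is MR = 44 − 0.5Y.
The marginal product is MP_N = (10/3)·N^(-2/3).
A monopolist hires until marginal revenue product equals the wage: MR·MP_N = w.
At N, Y = 10·N^(1/3). Substituting and solving: (44 − 5·N^(1/3))·(10/3)·N^(-2/3) = 5 gives N = 64.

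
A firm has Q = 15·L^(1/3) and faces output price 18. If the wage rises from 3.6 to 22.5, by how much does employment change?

From P·MP_L = w with MP_L = 5·L^(-2/3), the labor demand is L(w) = (90/w)^(3/2).
At w = 3.6: L = 125. At w = 22.5: L = 8.
ΔL = 8 − 125 = -117.

ΔL = -117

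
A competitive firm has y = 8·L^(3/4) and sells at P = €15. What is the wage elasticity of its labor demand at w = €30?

MP_L = (3/4)·8·L^(-1/4), so P·MP_L = w gives 90·L^(-1/4) = w.
Solving, L(w) = (90/w)^(4). This is a constant-elasticity form: L ∝ w^(−4), so ε = −4.

ε = -4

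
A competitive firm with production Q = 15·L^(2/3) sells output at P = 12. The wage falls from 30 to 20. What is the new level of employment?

From P·MP_L = w with MP_L = 10·L^(-1/3), the labor demand is L(w) = (120/w)^(3).
At w = 30: L = 64. At w = 20: L = 216.

L* = 216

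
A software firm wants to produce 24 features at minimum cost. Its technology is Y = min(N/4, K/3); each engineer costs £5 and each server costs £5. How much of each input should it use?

With a fixed-proportions technology, the cost-minimizing bundle uses no slack in either input: N/4 = K/3 = Y.
So N = 4·24 = 96 and K = 3·24 = 72.

N* = 96, K* = 72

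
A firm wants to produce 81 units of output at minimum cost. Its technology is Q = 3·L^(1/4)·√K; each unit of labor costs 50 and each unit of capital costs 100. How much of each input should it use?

Cost minimization requires the marginal rate of technical substitution to equal the input-price ratio: MP_L/MP_K = w/r.
Here MP_L/MP_K = (1/4)·(K/L)/(1/2) = 0.5·(K/L). Setting this equal to 50/100 = 0.5 gives K = L.
Substituting into Q = 81: 3·L^(1/4)·(L)^(1/2) = 81.
Solving, L = 81 and K = 81.

L* = 81, K* = 81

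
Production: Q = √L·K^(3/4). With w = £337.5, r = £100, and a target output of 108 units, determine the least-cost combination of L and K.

L* = 16, K* = 81

Cost minimization requires the marginal rate of technical substitution to equal the input-price ratio: MP_L/MP_K = w/r.
Here MP_L/MP_K = (1/2)·(K/L)/(3/4) = (2/3)·(K/L). Setting this equal to 337.5/100 = 3.375 gives K = 5.0625L.
Substituting into Q = 108: L^(1/2)·(5.0625L)^(3/4) = 108.
Solving, L = 16 and K = 81.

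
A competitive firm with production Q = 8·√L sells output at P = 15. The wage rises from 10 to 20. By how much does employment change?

ΔL = -27

From P·MP_L = w with MP_L = 4·L^(-1/2), the labor demand is L(w) = (60/w)^(2).
At w = 10: L = 36. At w = 20: L = 9.
ΔL = 9 − 36 = -27.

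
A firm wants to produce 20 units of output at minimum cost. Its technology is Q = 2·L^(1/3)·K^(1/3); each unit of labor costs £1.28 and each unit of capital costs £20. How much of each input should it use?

Cost minimization requires the marginal rate of technical substitution to equal the input-price ratio: MP_L/MP_K = w/r.
Here MP_L/MP_K = (1/3)·(K/L)/(1/3) = (K/L). Setting this equal to 1.28/20 = 0.064 gives K = 0.064L.
Substituting into Q = 20: 2·L^(1/3)·(0.064L)^(1/3) = 20.
Solving, L = 125 and K = 8.

L* = 125, K* = 8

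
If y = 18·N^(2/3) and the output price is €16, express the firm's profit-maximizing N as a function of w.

MP_N = (2/3)·18·N^(-1/3) = 12·N^(-1/3).
Setting P·MP_N = w: 192·N^(-1/3) = w.
Solving for N: N^(-1/3) = w/192, so N = (192/w)^(3).

N(w) = 7077888/w³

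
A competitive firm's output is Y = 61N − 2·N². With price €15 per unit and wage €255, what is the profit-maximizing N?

The marginal product of N is MP_N = 61 − 4N.
A price-taking firm hires until the value of the marginal product equals the wage: P·MP_N = w, so 15·(61 − 4N) = 255.
Then 61 − 4N = 17, giving N = 11.

N* = 11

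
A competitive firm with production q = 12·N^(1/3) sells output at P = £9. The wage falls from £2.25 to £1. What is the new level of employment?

N* = 216

From P·MP_N = w with MP_N = 4·N^(-2/3), the labor demand is N(w) = (36/w)^(3/2).
At w = 2.25: N = 64. At w = 1: N = 216.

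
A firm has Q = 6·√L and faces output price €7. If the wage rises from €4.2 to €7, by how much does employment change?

From P·MP_L = w with MP_L = 3·L^(-1/2), the labor demand is L(w) = (21/w)^(2).
At w = 4.2: L = 25. At w = 7: L = 9.
ΔL = 9 − 25 = -16.

ΔL = -16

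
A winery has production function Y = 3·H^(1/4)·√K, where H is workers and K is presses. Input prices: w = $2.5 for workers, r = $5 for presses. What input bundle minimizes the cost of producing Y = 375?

Cost minimization requires the marginal rate of technical substitution to equal the input-price ratio: MP_H/MP_K = w/r.
Here MP_H/MP_K = (1/4)·(K/H)/(1/2) = 0.5·(K/H). Setting this equal to 2.5/5 = 0.5 gives K = H.
Substituting into Y = 375: 3·H^(1/4)·(H)^(1/2) = 375.
Solving, H = 625 and K = 625.

H* = 625, K* = 625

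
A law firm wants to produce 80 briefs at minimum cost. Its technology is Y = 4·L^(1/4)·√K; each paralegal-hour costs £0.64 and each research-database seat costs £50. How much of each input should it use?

L* = 625, K* = 16

Cost minimization requires the marginal rate of technical substitution to equal the input-price ratio: MP_L/MP_K = w/r.
Here MP_L/MP_K = (1/4)·(K/L)/(1/2) = 0.5·(K/L). Setting this equal to 0.64/50 = 0.0128 gives K = 0.0256L.
Substituting into Y = 80: 4·L^(1/4)·(0.0256L)^(1/2) = 80.
Solving, L = 625 and K = 16.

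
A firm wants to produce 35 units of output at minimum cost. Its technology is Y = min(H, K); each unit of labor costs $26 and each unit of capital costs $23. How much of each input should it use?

With a fixed-proportions technology, the cost-minimizing bundle uses no slack in either input: H = K = Y.
So H = 35 and K = 35.

H* = 35, K* = 35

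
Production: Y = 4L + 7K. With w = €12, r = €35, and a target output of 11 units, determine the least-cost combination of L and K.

The inputs are perfect substitutes, so the firm uses whichever has the lower cost per unit of output.
Cost per unit of output via L is w/4 = 3; via K it is r/7 = 5. L is cheaper.
Producing Y = 11 with L alone: L = 2.75, K = 0.

L* = 2.75, K* = 0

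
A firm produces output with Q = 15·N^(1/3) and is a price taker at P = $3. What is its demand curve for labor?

N(w) = (15/w)^(3/2)

MP_N = (1/3)·15·N^(-2/3) = 5·N^(-2/3).
Setting P·MP_N = w: 15·N^(-2/3) = w.
Solving for N: N^(-2/3) = w/15, so N = (15/w)^(3/2).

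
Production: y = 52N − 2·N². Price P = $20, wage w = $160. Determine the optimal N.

The marginal product of N is MP_N = 52 − 4N.
A price-taking firm hires until the value of the marginal product equals the wage: P·MP_N = w, so 20·(52 − 4N) = 160.
Then 52 − 4N = 8, giving N = 11.

N* = 11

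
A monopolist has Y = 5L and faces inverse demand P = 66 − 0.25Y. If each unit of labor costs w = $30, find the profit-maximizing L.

Marginal revenue from the inverse demand is MR = 66 − 0.5Y.
The marginal product is MP_L = 5.
A monopolist hires until marginal revenue product equals the wage: MR·MP_L = w.
(66 − 2.5L)·5 = 30, so L = 24.

L* = 24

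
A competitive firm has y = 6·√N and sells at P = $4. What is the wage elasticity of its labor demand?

MP_N = (1/2)·6·N^(-1/2), so P·MP_N = w gives 12·N^(-1/2) = w.
Solving, N(w) = (12/w)^(2). This is a constant-elasticity form: N ∝ w^(−2), so ε = −2.

ε = -2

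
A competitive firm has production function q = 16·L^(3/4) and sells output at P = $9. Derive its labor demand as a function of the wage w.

L(w) = (108/w)^(4)

MP_L = (3/4)·16·L^(-1/4) = 12·L^(-1/4).
Setting P·MP_L = w: 108·L^(-1/4) = w.
Solving for L: L^(-1/4) = w/108, so L = (108/w)^(4).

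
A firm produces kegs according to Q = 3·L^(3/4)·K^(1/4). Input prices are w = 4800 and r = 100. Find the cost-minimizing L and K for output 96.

Cost minimization requires the marginal rate of technical substitution to equal the input-price ratio: MP_L/MP_K = w/r.
Here MP_L/MP_K = (3/4)·(K/L)/(1/4) = 3·(K/L). Setting this equal to 4800/100 = 48 gives K = 16L.
Substituting into Q = 96: 3·L^(3/4)·(16L)^(1/4) = 96.
Solving, L = 16 and K = 256.

L* = 16, K* = 256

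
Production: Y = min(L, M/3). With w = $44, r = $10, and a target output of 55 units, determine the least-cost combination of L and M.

With a fixed-proportions technology, the cost-minimizing bundle uses no slack in either input: L = M/3 = Y.
So L = 55 and M = 3·55 = 165.

L* = 55, M* = 165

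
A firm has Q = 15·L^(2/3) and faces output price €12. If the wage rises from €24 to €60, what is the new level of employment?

From P·MP_L = w with MP_L = 10·L^(-1/3), the labor demand is L(w) = (120/w)^(3).
At w = 24: L = 125. At w = 60: L = 8.

L* = 8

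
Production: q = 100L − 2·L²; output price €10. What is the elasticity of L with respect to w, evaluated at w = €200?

From P·MP_L = w with MP_L = 100 − 4L, labor demand is L(w) = (100 − w/10)/4.
dL/dw = −1/(40) = -0.025.
At w = 200, L = 20, so ε = (dL/dw)·(w/L) = (-0.025)·(200/20) = -0.25.

ε = -0.25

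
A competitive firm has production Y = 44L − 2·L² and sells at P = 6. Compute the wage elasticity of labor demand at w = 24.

ε = -0.1

From P·MP_L = w with MP_L = 44 − 4L, labor demand is L(w) = (44 − w/6)/4.
dL/dw = −1/(24) = -1/24.
At w = 24, L = 10, so ε = (dL/dw)·(w/L) = (-1/24)·(24/10) = -0.1.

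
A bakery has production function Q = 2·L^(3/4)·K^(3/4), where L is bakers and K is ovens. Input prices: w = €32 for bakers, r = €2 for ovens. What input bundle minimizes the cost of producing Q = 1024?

Cost minimization requires the marginal rate of technical substitution to equal the input-price ratio: MP_L/MP_K = w/r.
Here MP_L/MP_K = (3/4)·(K/L)/(3/4) = (K/L). Setting this equal to 32/2 = 16 gives K = 16L.
Substituting into Q = 1024: 2·L^(3/4)·(16L)^(3/4) = 1024.
Solving, L = 16 and K = 256.

L* = 16, K* = 256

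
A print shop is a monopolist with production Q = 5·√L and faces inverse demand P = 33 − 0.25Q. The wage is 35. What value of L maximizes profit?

Marginal revenue from the inverse demand is MR = 33 − 0.5Q.
The marginal product is MP_L = 2.5·L^(-1/2).
A monopolist hires until marginal revenue product equals the wage: MR·MP_L = w.
At L, Q = 5·√L. Substituting and solving: (33 − 2.5·√L)·2.5·L^(-1/2) = 35 gives L = 4.

L* = 4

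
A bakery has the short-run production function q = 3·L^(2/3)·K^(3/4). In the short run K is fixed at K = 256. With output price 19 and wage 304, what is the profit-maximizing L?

With K = 256, MP_L = (2/3)·3·L^(-1/3)·256^(3/4) = 128·L^(-1/3).
Profit maximization for a price taker requires P·MP_L = w: 19·128·L^(-1/3) = 304.
So L^(-1/3) = 0.125, which gives L = 512.

L* = 512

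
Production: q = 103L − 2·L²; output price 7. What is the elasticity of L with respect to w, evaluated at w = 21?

From P·MP_L = w with MP_L = 103 − 4L, labor demand is L(w) = (103 − w/7)/4.
dL/dw = −1/(28) = -1/28.
At w = 21, L = 25, so ε = (dL/dw)·(w/L) = (-1/28)·(21/25) = -0.03.

ε = -0.03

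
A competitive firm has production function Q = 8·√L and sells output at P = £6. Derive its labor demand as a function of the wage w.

MP_L = (1/2)·8·L^(-1/2) = 4·L^(-1/2).
Setting P·MP_L = w: 24·L^(-1/2) = w.
Solving for L: L^(-1/2) = w/24, so L = (24/w)^(2).

L(w) = 576/w²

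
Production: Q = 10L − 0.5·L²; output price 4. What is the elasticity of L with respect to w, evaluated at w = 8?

ε = -0.25

From P·MP_L = w with MP_L = 10 − L, labor demand is L(w) = 10 − w/4.
dL/dw = −1/(4) = -0.25.
At w = 8, L = 8, so ε = (dL/dw)·(w/L) = (-0.25)·(8/8) = -0.25.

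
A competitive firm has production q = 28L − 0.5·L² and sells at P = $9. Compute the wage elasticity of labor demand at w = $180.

From P·MP_L = w with MP_L = 28 − L, labor demand is L(w) = 28 − w/9.
dL/dw = −1/(9) = -1/9.
At w = 180, L = 8, so ε = (dL/dw)·(w/L) = (-1/9)·(180/8) = -2.5.

ε = -2.5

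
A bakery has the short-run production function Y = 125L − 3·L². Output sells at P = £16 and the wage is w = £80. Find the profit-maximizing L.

L* = 20

The marginal product of L is MP_L = 125 − 6L.
A price-taking firm hires until the value of the marginal product equals the wage: P·MP_L = w, so 16·(125 − 6L) = 80.
Then 125 − 6L = 5, giving L = 20.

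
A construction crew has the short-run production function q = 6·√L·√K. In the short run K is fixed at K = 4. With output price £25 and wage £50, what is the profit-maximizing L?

With K = 4, MP_L = (1/2)·6·L^(-1/2)·4^(1/2) = 6·L^(-1/2).
Profit maximization for a price taker requires P·MP_L = w: 25·6·L^(-1/2) = 50.
So L^(-1/2) = 1/3, which gives L = 9.

L* = 9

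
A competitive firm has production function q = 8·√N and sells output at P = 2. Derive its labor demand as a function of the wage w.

N(w) = 64/w²

MP_N = (1/2)·8·N^(-1/2) = 4·N^(-1/2).
Setting P·MP_N = w: 8·N^(-1/2) = w.
Solving for N: N^(-1/2) = w/8, so N = (8/w)^(2).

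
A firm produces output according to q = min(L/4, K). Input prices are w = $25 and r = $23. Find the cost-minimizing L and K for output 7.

L* = 28, K* = 7

With a fixed-proportions technology, the cost-minimizing bundle uses no slack in either input: L/4 = K = q.
So L = 4·7 = 28 and K = 7.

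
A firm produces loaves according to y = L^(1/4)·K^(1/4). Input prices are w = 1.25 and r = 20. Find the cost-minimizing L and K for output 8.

L* = 256, K* = 16

Cost minimization requires the marginal rate of technical substitution to equal the input-price ratio: MP_L/MP_K = w/r.
Here MP_L/MP_K = (1/4)·(K/L)/(1/4) = (K/L). Setting this equal to 1.25/20 = 0.0625 gives K = 0.0625L.
Substituting into y = 8: L^(1/4)·(0.0625L)^(1/4) = 8.
Solving, L = 256 and K = 16.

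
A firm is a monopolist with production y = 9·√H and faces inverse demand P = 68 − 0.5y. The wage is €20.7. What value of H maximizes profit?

Marginal revenue from the inverse demand is MR = 68 − y.
The marginal product is MP_H = 4.5·H^(-1/2).
A monopolist hires until marginal revenue product equals the wage: MR·MP_H = w.
At H, y = 9·√H. Substituting and solving: (68 − 9·√H)·4.5·H^(-1/2) = 20.7 gives H = 25.

H* = 25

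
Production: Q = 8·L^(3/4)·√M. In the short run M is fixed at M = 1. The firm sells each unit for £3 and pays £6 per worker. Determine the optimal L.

L* = 81

With M = 1, MP_L = (3/4)·8·L^(-1/4)·1^(1/2) = 6·L^(-1/4).
Profit maximization for a price taker requires P·MP_L = w: 3·6·L^(-1/4) = 6.
So L^(-1/4) = 1/3, which gives L = 81.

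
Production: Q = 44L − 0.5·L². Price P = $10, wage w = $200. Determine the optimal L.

L* = 24

The marginal product of L is MP_L = 44 − L.
A price-taking firm hires until the value of the marginal product equals the wage: P·MP_L = w, so 10·(44 − L) = 200.
Then 44 − L = 20, giving L = 24.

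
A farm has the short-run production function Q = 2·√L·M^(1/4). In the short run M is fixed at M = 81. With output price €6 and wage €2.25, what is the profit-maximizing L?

With M = 81, MP_L = (1/2)·2·L^(-1/2)·81^(1/4) = 3·L^(-1/2).
Profit maximization for a price taker requires P·MP_L = w: 6·3·L^(-1/2) = 2.25.
So L^(-1/2) = 0.125, which gives L = 64.

L* = 64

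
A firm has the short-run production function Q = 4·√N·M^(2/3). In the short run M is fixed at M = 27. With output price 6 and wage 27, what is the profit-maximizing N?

With M = 27, MP_N = (1/2)·4·N^(-1/2)·27^(2/3) = 18·N^(-1/2).
Profit maximization for a price taker requires P·MP_N = w: 6·18·N^(-1/2) = 27.
So N^(-1/2) = 0.25, which gives N = 16.

N* = 16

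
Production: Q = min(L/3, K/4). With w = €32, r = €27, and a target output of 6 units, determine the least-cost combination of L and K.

L* = 18, K* = 24

With a fixed-proportions technology, the cost-minimizing bundle uses no slack in either input: L/3 = K/4 = Q.
So L = 3·6 = 18 and K = 4·6 = 24.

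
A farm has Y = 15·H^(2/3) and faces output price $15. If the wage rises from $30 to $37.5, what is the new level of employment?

H* = 64

From P·MP_H = w with MP_H = 10·H^(-1/3), the labor demand is H(w) = (150/w)^(3).
At w = 30: H = 125. At w = 37.5: H = 64.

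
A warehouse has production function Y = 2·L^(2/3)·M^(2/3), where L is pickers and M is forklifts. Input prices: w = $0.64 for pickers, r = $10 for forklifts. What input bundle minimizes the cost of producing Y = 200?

L* = 125, M* = 8

Cost minimization requires the marginal rate of technical substitution to equal the input-price ratio: MP_L/MP_M = w/r.
Here MP_L/MP_M = (2/3)·(M/L)/(2/3) = (M/L). Setting this equal to 0.64/10 = 0.064 gives M = 0.064L.
Substituting into Y = 200: 2·L^(2/3)·(0.064L)^(2/3) = 200.
Solving, L = 125 and M = 8.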